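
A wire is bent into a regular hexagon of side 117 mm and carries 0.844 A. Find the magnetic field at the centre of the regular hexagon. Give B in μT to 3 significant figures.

Each side is a finite straight segment at perpendicular distance d = a/(2 tan(π/6)) = 0.1013 m from the centre, with end-angles ±π/6.
One side contributes B₁ = (μ₀I/4πd)·2 sin(π/6) = 8.33×10⁻⁷ T.
All 6 sides add in the same direction: B = 6 × 8.33×10⁻⁷ = 5.00×10⁻⁶ T.

B ≈ 5.00 μT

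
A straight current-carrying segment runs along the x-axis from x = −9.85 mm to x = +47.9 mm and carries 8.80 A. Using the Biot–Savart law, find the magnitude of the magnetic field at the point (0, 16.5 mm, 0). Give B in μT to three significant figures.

B ≈ 77.8 μT

For a finite straight segment, B = (μ₀I/4πd)(sinθ₁ + sinθ₂), where θ₁, θ₂ are the angles from the perpendicular to each end.
The perpendicular distance is d = 0.0165 m; the end-offsets along the wire are a = 0.00985 m and b = 0.0479 m.
sinθ₁ = 0.00985/√(0.00985²+0.0165²) = 0.5126; sinθ₂ = 0.0479/√(0.0479²+0.0165²) = 0.9455.
B = (4π×10⁻⁷ × 8.80) / (4π × 0.0165) × (0.5126 + 0.9455) = 7.78×10⁻⁵ T.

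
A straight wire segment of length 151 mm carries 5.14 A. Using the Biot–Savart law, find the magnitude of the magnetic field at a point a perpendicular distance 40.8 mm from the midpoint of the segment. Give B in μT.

B ≈ 22.2 μT

For a finite straight segment, B = (μ₀I/4πd)(sinθ₁ + sinθ₂), where θ₁, θ₂ are the angles from the perpendicular to each end.
The perpendicular from the point meets the wire at its midpoint, so each end is L/2 = 0.0755 m away along the wire.
sinθ₁ = 0.0755/√(0.0755²+0.0408²) = 0.8798; sinθ₂ = 0.0755/√(0.0755²+0.0408²) = 0.8798.
B = (4π×10⁻⁷ × 5.14) / (4π × 0.0408) × (0.8798 + 0.8798) = 2.22×10⁻⁵ T.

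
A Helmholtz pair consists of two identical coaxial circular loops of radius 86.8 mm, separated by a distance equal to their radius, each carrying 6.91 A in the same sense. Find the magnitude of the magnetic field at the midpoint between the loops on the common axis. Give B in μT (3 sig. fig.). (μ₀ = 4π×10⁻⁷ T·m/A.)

B ≈ 71.6 μT

Each loop contributes B = μ₀IR²/[2(R²+z²)^(3/2)] on the axis, with z measured from that loop.
Loop 1 (z = 0.0434 m): B₁ = 3.58×10⁻⁵ T. Loop 2 (z = 0.0434 m): B₂ = 3.58×10⁻⁵ T.
The fields add: B = B₁ + B₂ = 7.16×10⁻⁵ T.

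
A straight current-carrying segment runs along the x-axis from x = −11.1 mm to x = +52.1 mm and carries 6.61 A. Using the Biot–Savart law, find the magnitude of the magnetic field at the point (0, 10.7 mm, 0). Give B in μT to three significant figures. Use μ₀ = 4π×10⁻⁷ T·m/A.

For a finite straight segment, B = (μ₀I/4πd)(sinθ₁ + sinθ₂), where θ₁, θ₂ are the angles from the perpendicular to each end.
The perpendicular distance is d = 0.0107 m; the end-offsets along the wire are a = 0.0111 m and b = 0.0521 m.
sinθ₁ = 0.0111/√(0.0111²+0.0107²) = 0.7200; sinθ₂ = 0.0521/√(0.0521²+0.0107²) = 0.9796.
B = (4π×10⁻⁷ × 6.61) / (4π × 0.0107) × (0.7200 + 0.9796) = 1.05×10⁻⁴ T.

B ≈ 105 μT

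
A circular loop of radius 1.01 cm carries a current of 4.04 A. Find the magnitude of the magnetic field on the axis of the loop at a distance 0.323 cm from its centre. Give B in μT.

On the axis of a circular loop, B = μ₀IR² / [2(R²+z²)^(3/2)].
R² + z² = (0.0101)² + (0.00323)² = 0.0001124 m², and (R²+z²)^(3/2) = 1.19×10⁻⁶ m³.
B = (4π×10⁻⁷ × 4.04 × 0.000102) / (2 × 1.19×10⁻⁶) = 2.17×10⁻⁴ T.

B ≈ 217 μT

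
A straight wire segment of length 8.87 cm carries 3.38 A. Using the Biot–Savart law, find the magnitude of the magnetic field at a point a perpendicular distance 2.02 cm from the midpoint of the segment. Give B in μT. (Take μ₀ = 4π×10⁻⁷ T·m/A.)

For a finite straight segment, B = (μ₀I/4πd)(sinθ₁ + sinθ₂), where θ₁, θ₂ are the angles from the perpendicular to each end.
The perpendicular from the point meets the wire at its midpoint, so each end is L/2 = 0.04435 m away along the wire.
sinθ₁ = 0.04435/√(0.04435²+0.0202²) = 0.9100; sinθ₂ = 0.04435/√(0.04435²+0.0202²) = 0.9100.
B = (4π×10⁻⁷ × 3.38) / (4π × 0.0202) × (0.9100 + 0.9100) = 3.05×10⁻⁵ T.

B ≈ 30.5 μT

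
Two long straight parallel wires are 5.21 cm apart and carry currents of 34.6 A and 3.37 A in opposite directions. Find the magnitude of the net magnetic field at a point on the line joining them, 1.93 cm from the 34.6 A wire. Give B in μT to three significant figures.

B ≈ 379 μT

Each long wire gives B = μ₀I/(2πd). Distances are d₁ = 0.0193 m and d₂ = 0.0328 m.
B₁ = 3.59×10⁻⁴ T, B₂ = 2.05×10⁻⁵ T.
Between antiparallel currents both contributions point the same way, so they add. B = B₁ + B₂ = 3.59×10⁻⁴ + 2.05×10⁻⁵ = 3.79×10⁻⁴ T.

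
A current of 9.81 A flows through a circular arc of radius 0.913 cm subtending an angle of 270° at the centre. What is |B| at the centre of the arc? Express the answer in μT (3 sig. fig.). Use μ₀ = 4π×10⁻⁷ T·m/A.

B ≈ 506 μT

The Biot–Savart field of a circular arc at its centre is B = μ₀Iφ/(4πR), with φ = 4.712 rad.
B = (4π×10⁻⁷ × 9.81 × 4.712) / (4π × 0.00913) = 5.06×10⁻⁴ T.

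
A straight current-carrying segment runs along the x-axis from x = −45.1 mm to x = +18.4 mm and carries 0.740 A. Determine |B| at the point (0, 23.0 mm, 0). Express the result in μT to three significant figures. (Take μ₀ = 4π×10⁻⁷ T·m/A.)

B ≈ 4.88 μT

For a finite straight segment, B = (μ₀I/4πd)(sinθ₁ + sinθ₂), where θ₁, θ₂ are the angles from the perpendicular to each end.
The perpendicular distance is d = 0.023 m; the end-offsets along the wire are a = 0.0451 m and b = 0.0184 m.
sinθ₁ = 0.0451/√(0.0451²+0.023²) = 0.8908; sinθ₂ = 0.0184/√(0.0184²+0.023²) = 0.6247.
B = (4π×10⁻⁷ × 0.740) / (4π × 0.023) × (0.8908 + 0.6247) = 4.88×10⁻⁶ T.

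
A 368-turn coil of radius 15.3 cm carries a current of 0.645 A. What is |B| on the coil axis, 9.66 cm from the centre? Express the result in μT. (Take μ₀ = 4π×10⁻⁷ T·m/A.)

For an N-turn flat coil, B = Nμ₀IR²/[2(R²+z²)^(3/2)] with R = 0.153 m, z = 0.0966 m.
B = 368 × 1.60×10⁻⁶ T = 5.89×10⁻⁴ T.

B ≈ 589 μT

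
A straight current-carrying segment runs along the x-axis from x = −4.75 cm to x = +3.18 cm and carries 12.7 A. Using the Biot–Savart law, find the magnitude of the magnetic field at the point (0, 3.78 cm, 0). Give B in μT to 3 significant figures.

For a finite straight segment, B = (μ₀I/4πd)(sinθ₁ + sinθ₂), where θ₁, θ₂ are the angles from the perpendicular to each end.
The perpendicular distance is d = 0.0378 m; the end-offsets along the wire are a = 0.0475 m and b = 0.0318 m.
sinθ₁ = 0.0475/√(0.0475²+0.0378²) = 0.7825; sinθ₂ = 0.0318/√(0.0318²+0.0378²) = 0.6438.
B = (4π×10⁻⁷ × 12.7) / (4π × 0.0378) × (0.7825 + 0.6438) = 4.79×10⁻⁵ T.

B ≈ 47.9 μT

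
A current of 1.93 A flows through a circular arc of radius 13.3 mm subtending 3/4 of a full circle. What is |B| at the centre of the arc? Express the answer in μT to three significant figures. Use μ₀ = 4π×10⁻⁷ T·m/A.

B ≈ 68.4 μT

The Biot–Savart field of a circular arc at its centre is B = μ₀Iφ/(4πR), with φ = 4.712 rad.
B = (4π×10⁻⁷ × 1.93 × 4.712) / (4π × 0.0133) = 6.84×10⁻⁵ T.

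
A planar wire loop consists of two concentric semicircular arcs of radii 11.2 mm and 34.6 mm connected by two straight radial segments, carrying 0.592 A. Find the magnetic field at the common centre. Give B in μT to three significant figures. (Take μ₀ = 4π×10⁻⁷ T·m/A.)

B ≈ 11.2 μT

The radial connectors point toward the centre, so dl × r̂ = 0 and they contribute nothing.
Each semicircle gives μ₀I/(4R): inner arc 1.66×10⁻⁵ T, outer arc 5.38×10⁻⁶ T.
The two arcs carry current in opposite angular senses, so their fields oppose: B = |1.66×10⁻⁵ − 5.38×10⁻⁶| = 1.12×10⁻⁵ T.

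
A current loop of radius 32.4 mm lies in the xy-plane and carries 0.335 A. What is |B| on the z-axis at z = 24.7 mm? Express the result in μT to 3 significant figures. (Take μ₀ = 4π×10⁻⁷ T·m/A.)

On the axis of a circular loop, B = μ₀IR² / [2(R²+z²)^(3/2)].
R² + z² = (0.0324)² + (0.0247)² = 0.00166 m², and (R²+z²)^(3/2) = 6.76×10⁻⁵ m³.
B = (4π×10⁻⁷ × 0.335 × 0.00105) / (2 × 6.76×10⁻⁵) = 3.27×10⁻⁶ T.

B ≈ 3.27 μT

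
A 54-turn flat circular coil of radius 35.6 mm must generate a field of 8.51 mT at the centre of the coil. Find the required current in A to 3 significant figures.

I ≈ 8.93 A

For an N-turn coil, B = Nμ₀I/(2R) with R = 0.0356 m, so I = 2RB/(Nμ₀) = 2 × 0.0356 × 8.51×10⁻³ / (54 × 4π×10⁻⁷) = 8.93 A.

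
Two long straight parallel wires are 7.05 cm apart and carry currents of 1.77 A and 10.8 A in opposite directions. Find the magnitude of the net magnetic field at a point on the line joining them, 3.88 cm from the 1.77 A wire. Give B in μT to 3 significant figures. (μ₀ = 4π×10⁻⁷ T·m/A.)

Each long wire gives B = μ₀I/(2πd). Distances are d₁ = 0.0388 m and d₂ = 0.0317 m.
B₁ = 9.12×10⁻⁶ T, B₂ = 6.81×10⁻⁵ T.
Between antiparallel currents both contributions point the same way, so they add. B = B₁ + B₂ = 9.12×10⁻⁶ + 6.81×10⁻⁵ = 7.73×10⁻⁵ T.

B ≈ 77.3 μT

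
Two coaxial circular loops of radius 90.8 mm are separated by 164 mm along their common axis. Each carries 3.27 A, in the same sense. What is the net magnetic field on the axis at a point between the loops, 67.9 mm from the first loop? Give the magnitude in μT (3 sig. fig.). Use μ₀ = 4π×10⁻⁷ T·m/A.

Each loop contributes B = μ₀IR²/[2(R²+z²)^(3/2)] on the axis, with z measured from that loop.
Loop 1 (z = 0.0679 m): B₁ = 1.16×10⁻⁵ T. Loop 2 (z = 0.0961 m): B₂ = 7.33×10⁻⁶ T.
The fields add: B = B₁ + B₂ = 1.90×10⁻⁵ T.

B ≈ 19.0 μT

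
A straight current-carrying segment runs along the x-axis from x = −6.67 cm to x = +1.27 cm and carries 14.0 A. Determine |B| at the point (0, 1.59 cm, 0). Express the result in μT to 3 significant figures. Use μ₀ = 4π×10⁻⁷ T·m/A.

B ≈ 141 μT

For a finite straight segment, B = (μ₀I/4πd)(sinθ₁ + sinθ₂), where θ₁, θ₂ are the angles from the perpendicular to each end.
The perpendicular distance is d = 0.0159 m; the end-offsets along the wire are a = 0.0667 m and b = 0.0127 m.
sinθ₁ = 0.0667/√(0.0667²+0.0159²) = 0.9727; sinθ₂ = 0.0127/√(0.0127²+0.0159²) = 0.6241.
B = (4π×10⁻⁷ × 14.0) / (4π × 0.0159) × (0.9727 + 0.6241) = 1.41×10⁻⁴ T.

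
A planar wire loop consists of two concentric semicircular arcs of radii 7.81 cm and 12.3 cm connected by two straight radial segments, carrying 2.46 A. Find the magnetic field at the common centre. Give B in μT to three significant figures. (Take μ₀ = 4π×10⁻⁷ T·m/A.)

B ≈ 3.61 μT

The radial connectors point toward the centre, so dl × r̂ = 0 and they contribute nothing.
Each semicircle gives μ₀I/(4R): inner arc 9.90×10⁻⁶ T, outer arc 6.28×10⁻⁶ T.
The two arcs carry current in opposite angular senses, so their fields oppose: B = |9.90×10⁻⁶ − 6.28×10⁻⁶| = 3.61×10⁻⁶ T.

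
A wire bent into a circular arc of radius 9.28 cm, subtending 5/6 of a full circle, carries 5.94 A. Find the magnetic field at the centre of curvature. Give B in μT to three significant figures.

The Biot–Savart field of a circular arc at its centre is B = μ₀Iφ/(4πR), with φ = 5.236 rad.
B = (4π×10⁻⁷ × 5.94 × 5.236) / (4π × 0.0928) = 3.35×10⁻⁵ T.

B ≈ 33.5 μT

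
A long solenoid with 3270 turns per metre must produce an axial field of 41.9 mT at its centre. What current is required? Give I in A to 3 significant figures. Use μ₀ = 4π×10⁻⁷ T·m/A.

I ≈ 10.2 A

Inside a long solenoid B = μ₀nI with n = 3270 m⁻¹, so I = B/(μ₀n).
I = 4.19×10⁻² / (4π×10⁻⁷ × 3270) = 10.2 A.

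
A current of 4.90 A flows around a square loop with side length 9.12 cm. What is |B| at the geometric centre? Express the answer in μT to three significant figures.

B ≈ 60.8 μT

Each side is a finite straight segment at perpendicular distance d = a/(2 tan(π/4)) = 0.0456 m from the centre, with end-angles ±π/4.
One side contributes B₁ = (μ₀I/4πd)·2 sin(π/4) = 1.52×10⁻⁵ T.
All 4 sides add in the same direction: B = 4 × 1.52×10⁻⁵ = 6.08×10⁻⁵ T.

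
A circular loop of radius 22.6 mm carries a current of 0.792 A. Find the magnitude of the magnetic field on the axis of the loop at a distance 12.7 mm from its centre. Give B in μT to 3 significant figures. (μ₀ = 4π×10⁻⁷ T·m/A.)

B ≈ 14.6 μT

On the axis of a circular loop, B = μ₀IR² / [2(R²+z²)^(3/2)].
R² + z² = (0.0226)² + (0.0127)² = 0.0006721 m², and (R²+z²)^(3/2) = 1.74×10⁻⁵ m³.
B = (4π×10⁻⁷ × 0.792 × 0.0005108) / (2 × 1.74×10⁻⁵) = 1.46×10⁻⁵ T.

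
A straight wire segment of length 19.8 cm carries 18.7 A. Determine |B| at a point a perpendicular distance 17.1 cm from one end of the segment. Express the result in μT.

B ≈ 8.28 μT

For a finite straight segment, B = (μ₀I/4πd)(sinθ₁ + sinθ₂), where θ₁, θ₂ are the angles from the perpendicular to each end.
The perpendicular foot is at one end, so the two end-offsets along the wire are 0 and L = 0.198 m.
sinθ₁ = 0/√(0²+0.171²) = 0.0000; sinθ₂ = 0.198/√(0.198²+0.171²) = 0.7568.
B = (4π×10⁻⁷ × 18.7) / (4π × 0.171) × (0.0000 + 0.7568) = 8.28×10⁻⁶ T.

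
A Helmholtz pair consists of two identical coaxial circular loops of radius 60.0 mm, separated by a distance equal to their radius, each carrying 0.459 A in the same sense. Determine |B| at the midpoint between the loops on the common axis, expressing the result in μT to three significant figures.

B ≈ 6.88 μT

Each loop contributes B = μ₀IR²/[2(R²+z²)^(3/2)] on the axis, with z measured from that loop.
Loop 1 (z = 0.03 m): B₁ = 3.44×10⁻⁶ T. Loop 2 (z = 0.03 m): B₂ = 3.44×10⁻⁶ T.
The fields add: B = B₁ + B₂ = 6.88×10⁻⁶ T.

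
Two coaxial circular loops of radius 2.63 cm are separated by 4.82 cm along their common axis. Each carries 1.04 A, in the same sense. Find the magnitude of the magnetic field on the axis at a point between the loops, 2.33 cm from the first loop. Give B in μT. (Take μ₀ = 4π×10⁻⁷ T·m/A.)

B ≈ 19.9 μT

Each loop contributes B = μ₀IR²/[2(R²+z²)^(3/2)] on the axis, with z measured from that loop.
Loop 1 (z = 0.0233 m): B₁ = 1.04×10⁻⁵ T. Loop 2 (z = 0.0249 m): B₂ = 9.51×10⁻⁶ T.
The fields add: B = B₁ + B₂ = 1.99×10⁻⁵ T.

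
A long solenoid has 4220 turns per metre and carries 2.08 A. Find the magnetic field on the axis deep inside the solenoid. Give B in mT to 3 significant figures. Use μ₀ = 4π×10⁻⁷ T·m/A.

B ≈ 11.0 mT

Inside a long solenoid, B = μ₀nI with n = 4220 turns/m.
B = 4π×10⁻⁷ × 4220 × 2.08 = 1.10×10⁻² T.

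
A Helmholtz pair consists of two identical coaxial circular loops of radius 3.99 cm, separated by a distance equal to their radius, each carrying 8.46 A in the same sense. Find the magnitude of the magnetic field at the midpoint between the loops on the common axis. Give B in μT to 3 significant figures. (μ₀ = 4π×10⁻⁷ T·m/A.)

B ≈ 191 μT

Each loop contributes B = μ₀IR²/[2(R²+z²)^(3/2)] on the axis, with z measured from that loop.
Loop 1 (z = 0.01995 m): B₁ = 9.53×10⁻⁵ T. Loop 2 (z = 0.01995 m): B₂ = 9.53×10⁻⁵ T.
The fields add: B = B₁ + B₂ = 1.91×10⁻⁴ T.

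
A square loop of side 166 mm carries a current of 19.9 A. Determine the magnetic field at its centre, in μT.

Each side is a finite straight segment at perpendicular distance d = a/(2 tan(π/4)) = 0.083 m from the centre, with end-angles ±π/4.
One side contributes B₁ = (μ₀I/4πd)·2 sin(π/4) = 3.39×10⁻⁵ T.
All 4 sides add in the same direction: B = 4 × 3.39×10⁻⁵ = 1.36×10⁻⁴ T.

B ≈ 136 μT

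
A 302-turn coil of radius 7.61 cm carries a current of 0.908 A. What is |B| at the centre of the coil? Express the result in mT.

For an N-turn flat coil, B = Nμ₀I/(2R) with R = 0.0761 m.
B = 302 × 7.50×10⁻⁶ T = 2.26×10⁻³ T.

B ≈ 2.26 mT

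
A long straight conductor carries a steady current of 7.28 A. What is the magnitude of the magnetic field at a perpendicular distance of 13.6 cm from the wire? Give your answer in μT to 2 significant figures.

B ≈ 11 μT

For an infinitely long straight wire, B = μ₀I/(2πd).
B = (4π×10⁻⁷ × 7.28) / (2π × 0.136) = 1.07×10⁻⁵ T.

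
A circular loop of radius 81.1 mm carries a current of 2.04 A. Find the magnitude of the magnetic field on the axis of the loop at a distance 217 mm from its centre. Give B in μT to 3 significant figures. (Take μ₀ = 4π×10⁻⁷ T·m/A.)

On the axis of a circular loop, B = μ₀IR² / [2(R²+z²)^(3/2)].
R² + z² = (0.0811)² + (0.217)² = 0.05367 m², and (R²+z²)^(3/2) = 1.24×10⁻² m³.
B = (4π×10⁻⁷ × 2.04 × 0.006577) / (2 × 1.24×10⁻²) = 6.78×10⁻⁷ T.

B ≈ 0.678 μT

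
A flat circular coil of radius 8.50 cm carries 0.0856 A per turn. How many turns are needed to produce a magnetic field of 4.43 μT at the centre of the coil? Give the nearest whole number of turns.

For an N-turn coil, B = Nμ₀I/(2R). A single turn gives B₁ = 6.33×10⁻⁷ T with R = 0.085 m.
N = B/B₁ = 4.43×10⁻⁶ / 6.33×10⁻⁷ = 7.00.

N = 7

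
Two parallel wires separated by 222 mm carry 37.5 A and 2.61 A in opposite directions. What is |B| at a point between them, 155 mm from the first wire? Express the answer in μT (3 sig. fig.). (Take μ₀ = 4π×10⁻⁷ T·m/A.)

Each long wire gives B = μ₀I/(2πd). Distances are d₁ = 0.155 m and d₂ = 0.067 m.
B₁ = 4.84×10⁻⁵ T, B₂ = 7.79×10⁻⁶ T.
Between antiparallel currents both contributions point the same way, so they add. B = B₁ + B₂ = 4.84×10⁻⁵ + 7.79×10⁻⁶ = 5.62×10⁻⁵ T.

B ≈ 56.2 μT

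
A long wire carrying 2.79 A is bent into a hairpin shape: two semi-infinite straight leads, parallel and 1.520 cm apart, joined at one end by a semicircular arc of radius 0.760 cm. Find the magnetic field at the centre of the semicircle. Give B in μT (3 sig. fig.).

The semicircular arc contributes B_arc = μ₀I·π/(4πR) = μ₀I/(4R) = 1.15×10⁻⁴ T.
Each semi-infinite lead is at perpendicular distance R = 0.0076 m from the centre, with the perpendicular foot at its near end, so it contributes μ₀I/(4πR); both point the same way, together 7.34×10⁻⁵ T.
Arc and leads all point the same direction: B = 1.15×10⁻⁴ + 7.34×10⁻⁵ = 1.89×10⁻⁴ T.

B ≈ 189 μT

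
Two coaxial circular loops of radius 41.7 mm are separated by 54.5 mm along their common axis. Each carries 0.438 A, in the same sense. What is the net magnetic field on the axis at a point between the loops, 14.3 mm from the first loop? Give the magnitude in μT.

Each loop contributes B = μ₀IR²/[2(R²+z²)^(3/2)] on the axis, with z measured from that loop.
Loop 1 (z = 0.0143 m): B₁ = 5.59×10⁻⁶ T. Loop 2 (z = 0.0402 m): B₂ = 2.46×10⁻⁶ T.
The fields add: B = B₁ + B₂ = 8.05×10⁻⁶ T.

B ≈ 8.05 μT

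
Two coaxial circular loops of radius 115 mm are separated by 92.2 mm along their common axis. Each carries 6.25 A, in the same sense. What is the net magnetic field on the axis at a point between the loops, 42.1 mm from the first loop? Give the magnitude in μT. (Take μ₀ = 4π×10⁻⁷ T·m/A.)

B ≈ 54.6 μT

Each loop contributes B = μ₀IR²/[2(R²+z²)^(3/2)] on the axis, with z measured from that loop.
Loop 1 (z = 0.0421 m): B₁ = 2.83×10⁻⁵ T. Loop 2 (z = 0.0501 m): B₂ = 2.63×10⁻⁵ T.
The fields add: B = B₁ + B₂ = 5.46×10⁻⁵ T.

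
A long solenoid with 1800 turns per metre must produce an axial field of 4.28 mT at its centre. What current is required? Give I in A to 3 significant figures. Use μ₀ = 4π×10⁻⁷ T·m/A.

Inside a long solenoid B = μ₀nI with n = 1800 m⁻¹, so I = B/(μ₀n).
I = 4.28×10⁻³ / (4π×10⁻⁷ × 1800) = 1.89 A.

I ≈ 1.89 A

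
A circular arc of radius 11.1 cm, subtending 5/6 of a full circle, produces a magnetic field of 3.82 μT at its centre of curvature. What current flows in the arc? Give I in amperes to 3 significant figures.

I ≈ 0.810 A

For a circular arc, B = μ₀Iφ/(4πR) with φ in radians; here φ = 5.236 rad.
So I = 4πRB/(μ₀φ) = 4π × 0.111 × 3.82×10⁻⁶ / (4π×10⁻⁷ × 5.236) = 0.810 A.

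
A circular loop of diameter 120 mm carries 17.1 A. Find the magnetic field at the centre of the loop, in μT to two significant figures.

At the centre of a circular loop the Biot–Savart law gives B = μ₀I/(2R) (so R = 0.06 m).
B = (4π×10⁻⁷ × 17.1) / (2 × 0.06) = 1.79×10⁻⁴ T.

B ≈ 180 μT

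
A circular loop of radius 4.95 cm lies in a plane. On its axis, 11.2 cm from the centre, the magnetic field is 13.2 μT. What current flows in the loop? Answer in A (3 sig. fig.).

On the axis of a loop, B = μ₀IR²/[2(R²+z²)^(3/2)], so I = 2B(R²+z²)^(3/2)/(μ₀R²).
R² + z² = 0.00245 + 0.01254 = 0.01499 m²; raised to 3/2 gives 1.84×10⁻³ m³.
I = 2 × 1.32×10⁻⁵ × 1.84×10⁻³ / (1.26×10⁻⁶ × 0.00245) = 15.7 A.

I ≈ 15.7 A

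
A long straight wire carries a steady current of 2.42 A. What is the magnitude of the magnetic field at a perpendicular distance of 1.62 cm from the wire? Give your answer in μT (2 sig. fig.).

For an infinitely long straight wire, B = μ₀I/(2πd).
B = (4π×10⁻⁷ × 2.42) / (2π × 0.0162) = 2.99×10⁻⁵ T.

B ≈ 30 μT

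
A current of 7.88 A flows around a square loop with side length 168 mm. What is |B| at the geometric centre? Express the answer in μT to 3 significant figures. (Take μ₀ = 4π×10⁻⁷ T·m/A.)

Each side is a finite straight segment at perpendicular distance d = a/(2 tan(π/4)) = 0.084 m from the centre, with end-angles ±π/4.
One side contributes B₁ = (μ₀I/4πd)·2 sin(π/4) = 1.33×10⁻⁵ T.
All 4 sides add in the same direction: B = 4 × 1.33×10⁻⁵ = 5.31×10⁻⁵ T.

B ≈ 53.1 μT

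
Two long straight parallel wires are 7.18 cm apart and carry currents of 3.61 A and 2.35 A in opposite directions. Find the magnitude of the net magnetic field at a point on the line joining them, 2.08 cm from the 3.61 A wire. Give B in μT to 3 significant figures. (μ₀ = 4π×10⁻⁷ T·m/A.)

Each long wire gives B = μ₀I/(2πd). Distances are d₁ = 0.0208 m and d₂ = 0.051 m.
B₁ = 3.47×10⁻⁵ T, B₂ = 9.22×10⁻⁶ T.
Between antiparallel currents both contributions point the same way, so they add. B = B₁ + B₂ = 3.47×10⁻⁵ + 9.22×10⁻⁶ = 4.39×10⁻⁵ T.

B ≈ 43.9 μT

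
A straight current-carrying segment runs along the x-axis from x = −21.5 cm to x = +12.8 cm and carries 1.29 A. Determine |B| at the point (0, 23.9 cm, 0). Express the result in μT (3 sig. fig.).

For a finite straight segment, B = (μ₀I/4πd)(sinθ₁ + sinθ₂), where θ₁, θ₂ are the angles from the perpendicular to each end.
The perpendicular distance is d = 0.239 m; the end-offsets along the wire are a = 0.215 m and b = 0.128 m.
sinθ₁ = 0.215/√(0.215²+0.239²) = 0.6688; sinθ₂ = 0.128/√(0.128²+0.239²) = 0.4721.
B = (4π×10⁻⁷ × 1.29) / (4π × 0.239) × (0.6688 + 0.4721) = 6.16×10⁻⁷ T.

B ≈ 0.616 μT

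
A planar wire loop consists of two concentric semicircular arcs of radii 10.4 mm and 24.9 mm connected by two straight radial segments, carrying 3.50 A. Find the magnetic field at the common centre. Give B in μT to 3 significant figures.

B ≈ 61.6 μT

The radial connectors point toward the centre, so dl × r̂ = 0 and they contribute nothing.
Each semicircle gives μ₀I/(4R): inner arc 1.06×10⁻⁴ T, outer arc 4.42×10⁻⁵ T.
The two arcs carry current in opposite angular senses, so their fields oppose: B = |1.06×10⁻⁴ − 4.42×10⁻⁵| = 6.16×10⁻⁵ T.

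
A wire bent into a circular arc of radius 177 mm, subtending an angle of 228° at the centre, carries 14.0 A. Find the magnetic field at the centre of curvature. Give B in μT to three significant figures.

B ≈ 31.5 μT

The Biot–Savart field of a circular arc at its centre is B = μ₀Iφ/(4πR), with φ = 3.979 rad.
B = (4π×10⁻⁷ × 14.0 × 3.979) / (4π × 0.177) = 3.15×10⁻⁵ T.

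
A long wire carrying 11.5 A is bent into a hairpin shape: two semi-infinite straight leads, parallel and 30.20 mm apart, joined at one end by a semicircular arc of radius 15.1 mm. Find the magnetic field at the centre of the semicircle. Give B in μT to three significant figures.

The semicircular arc contributes B_arc = μ₀I·π/(4πR) = μ₀I/(4R) = 2.39×10⁻⁴ T.
Each semi-infinite lead is at perpendicular distance R = 0.0151 m from the centre, with the perpendicular foot at its near end, so it contributes μ₀I/(4πR); both point the same way, together 1.52×10⁻⁴ T.
Arc and leads all point the same direction: B = 2.39×10⁻⁴ + 1.52×10⁻⁴ = 3.92×10⁻⁴ T.

B ≈ 392 μT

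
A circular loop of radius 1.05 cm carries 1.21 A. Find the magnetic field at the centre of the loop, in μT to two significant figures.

At the centre of a circular loop the Biot–Savart law gives B = μ₀I/(2R).
B = (4π×10⁻⁷ × 1.21) / (2 × 0.0105) = 7.24×10⁻⁵ T.

B ≈ 72 μT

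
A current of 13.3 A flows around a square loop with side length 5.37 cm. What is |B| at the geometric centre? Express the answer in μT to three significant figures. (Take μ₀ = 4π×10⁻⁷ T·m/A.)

Each side is a finite straight segment at perpendicular distance d = a/(2 tan(π/4)) = 0.02685 m from the centre, with end-angles ±π/4.
One side contributes B₁ = (μ₀I/4πd)·2 sin(π/4) = 7.01×10⁻⁵ T.
All 4 sides add in the same direction: B = 4 × 7.01×10⁻⁵ = 2.80×10⁻⁴ T.

B ≈ 280 μT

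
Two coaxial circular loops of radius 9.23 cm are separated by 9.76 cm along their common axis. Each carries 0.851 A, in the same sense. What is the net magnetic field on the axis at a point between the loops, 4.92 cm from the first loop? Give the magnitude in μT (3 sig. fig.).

B ≈ 8.00 μT

Each loop contributes B = μ₀IR²/[2(R²+z²)^(3/2)] on the axis, with z measured from that loop.
Loop 1 (z = 0.0492 m): B₁ = 3.98×10⁻⁶ T. Loop 2 (z = 0.0484 m): B₂ = 4.02×10⁻⁶ T.
The fields add: B = B₁ + B₂ = 8.00×10⁻⁶ T.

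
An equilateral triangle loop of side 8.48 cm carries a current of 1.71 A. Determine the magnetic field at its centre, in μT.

B ≈ 36.3 μT

Each side is a finite straight segment at perpendicular distance d = a/(2 tan(π/3)) = 0.02448 m from the centre, with end-angles ±π/3.
One side contributes B₁ = (μ₀I/4πd)·2 sin(π/3) = 1.21×10⁻⁵ T.
All 3 sides add in the same direction: B = 3 × 1.21×10⁻⁵ = 3.63×10⁻⁵ T.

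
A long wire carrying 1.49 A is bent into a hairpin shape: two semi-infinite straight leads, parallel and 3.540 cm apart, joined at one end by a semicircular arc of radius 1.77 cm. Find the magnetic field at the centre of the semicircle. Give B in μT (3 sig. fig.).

B ≈ 43.3 μT

The semicircular arc contributes B_arc = μ₀I·π/(4πR) = μ₀I/(4R) = 2.64×10⁻⁵ T.
Each semi-infinite lead is at perpendicular distance R = 0.0177 m from the centre, with the perpendicular foot at its near end, so it contributes μ₀I/(4πR); both point the same way, together 1.68×10⁻⁵ T.
Arc and leads all point the same direction: B = 2.64×10⁻⁵ + 1.68×10⁻⁵ = 4.33×10⁻⁵ T.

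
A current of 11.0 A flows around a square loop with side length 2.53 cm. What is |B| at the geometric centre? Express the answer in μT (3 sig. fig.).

B ≈ 492 μT

Each side is a finite straight segment at perpendicular distance d = a/(2 tan(π/4)) = 0.01265 m from the centre, with end-angles ±π/4.
One side contributes B₁ = (μ₀I/4πd)·2 sin(π/4) = 1.23×10⁻⁴ T.
All 4 sides add in the same direction: B = 4 × 1.23×10⁻⁴ = 4.92×10⁻⁴ T.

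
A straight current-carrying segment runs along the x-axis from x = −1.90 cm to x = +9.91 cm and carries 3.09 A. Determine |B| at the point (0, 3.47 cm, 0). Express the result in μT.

B ≈ 12.7 μT

For a finite straight segment, B = (μ₀I/4πd)(sinθ₁ + sinθ₂), where θ₁, θ₂ are the angles from the perpendicular to each end.
The perpendicular distance is d = 0.0347 m; the end-offsets along the wire are a = 0.019 m and b = 0.0991 m.
sinθ₁ = 0.019/√(0.019²+0.0347²) = 0.4803; sinθ₂ = 0.0991/√(0.0991²+0.0347²) = 0.9438.
B = (4π×10⁻⁷ × 3.09) / (4π × 0.0347) × (0.4803 + 0.9438) = 1.27×10⁻⁵ T.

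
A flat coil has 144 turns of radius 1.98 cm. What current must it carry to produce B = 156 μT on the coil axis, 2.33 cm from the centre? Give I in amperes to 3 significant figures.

For an N-turn coil, B = Nμ₀IR²/[2(R²+z²)^(3/2)] with R = 0.0198 m, z = 0.0233 m, so I = 2B(R²+z²)^(3/2)/(Nμ₀R²) = 2 × 1.56×10⁻⁴ × 2.86×10⁻⁵ / (144 × 4π×10⁻⁷ × 0.000392) = 0.126 A.

I ≈ 0.126 A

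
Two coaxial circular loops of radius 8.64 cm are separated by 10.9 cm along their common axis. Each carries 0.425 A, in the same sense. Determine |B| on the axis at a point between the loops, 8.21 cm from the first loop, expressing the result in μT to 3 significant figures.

B ≈ 3.87 μT

Each loop contributes B = μ₀IR²/[2(R²+z²)^(3/2)] on the axis, with z measured from that loop.
Loop 1 (z = 0.0821 m): B₁ = 1.18×10⁻⁶ T. Loop 2 (z = 0.0269 m): B₂ = 2.69×10⁻⁶ T.
The fields add: B = B₁ + B₂ = 3.87×10⁻⁶ T.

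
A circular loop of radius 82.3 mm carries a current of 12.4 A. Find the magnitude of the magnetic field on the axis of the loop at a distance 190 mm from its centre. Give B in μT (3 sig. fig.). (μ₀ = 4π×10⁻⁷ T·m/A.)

B ≈ 5.94 μT

On the axis of a circular loop, B = μ₀IR² / [2(R²+z²)^(3/2)].
R² + z² = (0.0823)² + (0.19)² = 0.04287 m², and (R²+z²)^(3/2) = 8.88×10⁻³ m³.
B = (4π×10⁻⁷ × 12.4 × 0.006773) / (2 × 8.88×10⁻³) = 5.94×10⁻⁶ T.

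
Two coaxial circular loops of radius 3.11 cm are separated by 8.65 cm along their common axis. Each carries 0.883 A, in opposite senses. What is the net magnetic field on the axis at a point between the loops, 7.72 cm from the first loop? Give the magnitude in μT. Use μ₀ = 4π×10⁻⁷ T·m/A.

B ≈ 14.8 μT

Each loop contributes B = μ₀IR²/[2(R²+z²)^(3/2)] on the axis, with z measured from that loop.
Loop 1 (z = 0.0772 m): B₁ = 9.31×10⁻⁷ T. Loop 2 (z = 0.0093 m): B₂ = 1.57×10⁻⁵ T.
The fields oppose: B = |B₁ − B₂| = 1.48×10⁻⁵ T.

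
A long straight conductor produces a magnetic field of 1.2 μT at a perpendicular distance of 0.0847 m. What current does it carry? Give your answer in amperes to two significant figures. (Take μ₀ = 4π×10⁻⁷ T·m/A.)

I ≈ 0.51 A

For a long straight wire B = μ₀I/(2πd), so I = 2πdB/μ₀.
I = 2π × 0.0847 × 1.20×10⁻⁶ / (4π×10⁻⁷) = 0.508 A.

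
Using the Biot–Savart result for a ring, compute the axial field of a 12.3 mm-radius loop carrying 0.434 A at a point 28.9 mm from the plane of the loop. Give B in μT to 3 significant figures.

B ≈ 1.33 μT

On the axis of a circular loop, B = μ₀IR² / [2(R²+z²)^(3/2)].
R² + z² = (0.0123)² + (0.0289)² = 0.0009865 m², and (R²+z²)^(3/2) = 3.10×10⁻⁵ m³.
B = (4π×10⁻⁷ × 0.434 × 0.0001513) / (2 × 3.10×10⁻⁵) = 1.33×10⁻⁶ T.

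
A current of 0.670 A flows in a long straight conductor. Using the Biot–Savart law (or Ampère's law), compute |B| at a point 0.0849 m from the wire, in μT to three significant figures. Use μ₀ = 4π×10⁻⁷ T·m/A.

B ≈ 1.58 μT

For an infinitely long straight wire, B = μ₀I/(2πd).
B = (4π×10⁻⁷ × 0.670) / (2π × 0.0849) = 1.58×10⁻⁶ T.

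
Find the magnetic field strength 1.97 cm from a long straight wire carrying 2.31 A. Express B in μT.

For an infinitely long straight wire, B = μ₀I/(2πd).
B = (4π×10⁻⁷ × 2.31) / (2π × 0.0197) = 2.35×10⁻⁵ T.

B ≈ 23.5 μT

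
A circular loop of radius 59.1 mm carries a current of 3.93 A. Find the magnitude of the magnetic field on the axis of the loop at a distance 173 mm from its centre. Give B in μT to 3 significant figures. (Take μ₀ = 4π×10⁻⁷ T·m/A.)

B ≈ 1.41 μT

On the axis of a circular loop, B = μ₀IR² / [2(R²+z²)^(3/2)].
R² + z² = (0.0591)² + (0.173)² = 0.03342 m², and (R²+z²)^(3/2) = 6.11×10⁻³ m³.
B = (4π×10⁻⁷ × 3.93 × 0.003493) / (2 × 6.11×10⁻³) = 1.41×10⁻⁶ T.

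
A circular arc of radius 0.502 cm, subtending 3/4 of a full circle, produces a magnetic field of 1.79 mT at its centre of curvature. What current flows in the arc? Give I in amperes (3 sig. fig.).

For a circular arc, B = μ₀Iφ/(4πR) with φ in radians; here φ = 4.712 rad.
So I = 4πRB/(μ₀φ) = 4π × 0.00502 × 1.79×10⁻³ / (4π×10⁻⁷ × 4.712) = 19.1 A.

I ≈ 19.1 A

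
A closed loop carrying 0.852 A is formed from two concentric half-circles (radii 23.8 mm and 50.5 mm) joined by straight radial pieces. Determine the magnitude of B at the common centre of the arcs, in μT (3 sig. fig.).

B ≈ 5.95 μT

The radial connectors point toward the centre, so dl × r̂ = 0 and they contribute nothing.
Each semicircle gives μ₀I/(4R): inner arc 1.12×10⁻⁵ T, outer arc 5.30×10⁻⁶ T.
The two arcs carry current in opposite angular senses, so their fields oppose: B = |1.12×10⁻⁵ − 5.30×10⁻⁶| = 5.95×10⁻⁶ T.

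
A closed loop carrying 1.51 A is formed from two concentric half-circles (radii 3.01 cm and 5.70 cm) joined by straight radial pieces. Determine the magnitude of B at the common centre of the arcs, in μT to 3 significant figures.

B ≈ 7.44 μT

The radial connectors point toward the centre, so dl × r̂ = 0 and they contribute nothing.
Each semicircle gives μ₀I/(4R): inner arc 1.58×10⁻⁵ T, outer arc 8.32×10⁻⁶ T.
The two arcs carry current in opposite angular senses, so their fields oppose: B = |1.58×10⁻⁵ − 8.32×10⁻⁶| = 7.44×10⁻⁶ T.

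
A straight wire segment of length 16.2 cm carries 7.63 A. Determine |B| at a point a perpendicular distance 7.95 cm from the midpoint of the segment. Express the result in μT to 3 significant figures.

For a finite straight segment, B = (μ₀I/4πd)(sinθ₁ + sinθ₂), where θ₁, θ₂ are the angles from the perpendicular to each end.
The perpendicular from the point meets the wire at its midpoint, so each end is L/2 = 0.081 m away along the wire.
sinθ₁ = 0.081/√(0.081²+0.0795²) = 0.7137; sinθ₂ = 0.081/√(0.081²+0.0795²) = 0.7137.
B = (4π×10⁻⁷ × 7.63) / (4π × 0.0795) × (0.7137 + 0.7137) = 1.37×10⁻⁵ T.

B ≈ 13.7 μT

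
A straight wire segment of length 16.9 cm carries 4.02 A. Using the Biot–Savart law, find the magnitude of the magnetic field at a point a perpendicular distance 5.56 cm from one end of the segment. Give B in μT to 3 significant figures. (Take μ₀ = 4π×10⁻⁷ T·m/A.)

B ≈ 6.87 μT

For a finite straight segment, B = (μ₀I/4πd)(sinθ₁ + sinθ₂), where θ₁, θ₂ are the angles from the perpendicular to each end.
The perpendicular foot is at one end, so the two end-offsets along the wire are 0 and L = 0.169 m.
sinθ₁ = 0/√(0²+0.0556²) = 0.0000; sinθ₂ = 0.169/√(0.169²+0.0556²) = 0.9499.
B = (4π×10⁻⁷ × 4.02) / (4π × 0.0556) × (0.0000 + 0.9499) = 6.87×10⁻⁶ T.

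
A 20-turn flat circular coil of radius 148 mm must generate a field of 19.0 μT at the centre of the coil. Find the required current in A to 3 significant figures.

I ≈ 0.224 A

For an N-turn coil, B = Nμ₀I/(2R) with R = 0.148 m, so I = 2RB/(Nμ₀) = 2 × 0.148 × 1.90×10⁻⁵ / (20 × 4π×10⁻⁷) = 0.224 A.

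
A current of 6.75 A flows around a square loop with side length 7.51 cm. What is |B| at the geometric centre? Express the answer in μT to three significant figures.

Each side is a finite straight segment at perpendicular distance d = a/(2 tan(π/4)) = 0.03755 m from the centre, with end-angles ±π/4.
One side contributes B₁ = (μ₀I/4πd)·2 sin(π/4) = 2.54×10⁻⁵ T.
All 4 sides add in the same direction: B = 4 × 2.54×10⁻⁵ = 1.02×10⁻⁴ T.

B ≈ 102 μT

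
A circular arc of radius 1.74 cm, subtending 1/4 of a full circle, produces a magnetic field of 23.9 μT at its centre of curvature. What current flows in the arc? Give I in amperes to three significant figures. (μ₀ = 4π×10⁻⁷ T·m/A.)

For a circular arc, B = μ₀Iφ/(4πR) with φ in radians; here φ = 1.571 rad.
So I = 4πRB/(μ₀φ) = 4π × 0.0174 × 2.39×10⁻⁵ / (4π×10⁻⁷ × 1.571) = 2.65 A.

I ≈ 2.65 A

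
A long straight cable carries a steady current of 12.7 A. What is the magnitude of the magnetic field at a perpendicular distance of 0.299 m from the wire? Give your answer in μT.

For an infinitely long straight wire, B = μ₀I/(2πd).
B = (4π×10⁻⁷ × 12.7) / (2π × 0.299) = 8.49×10⁻⁶ T.

B ≈ 8.49 μT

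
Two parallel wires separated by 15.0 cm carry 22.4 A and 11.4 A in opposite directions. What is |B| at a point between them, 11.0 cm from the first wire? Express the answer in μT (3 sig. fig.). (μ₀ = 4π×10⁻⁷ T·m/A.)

B ≈ 97.7 μT

Each long wire gives B = μ₀I/(2πd). Distances are d₁ = 0.11 m and d₂ = 0.04 m.
B₁ = 4.07×10⁻⁵ T, B₂ = 5.70×10⁻⁵ T.
Between antiparallel currents both contributions point the same way, so they add. B = B₁ + B₂ = 4.07×10⁻⁵ + 5.70×10⁻⁵ = 9.77×10⁻⁵ T.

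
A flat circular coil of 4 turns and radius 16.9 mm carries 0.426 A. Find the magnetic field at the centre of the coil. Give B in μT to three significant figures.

For an N-turn flat coil, B = Nμ₀I/(2R) with R = 0.0169 m.
B = 4 × 1.58×10⁻⁵ T = 6.34×10⁻⁵ T.

B ≈ 63.4 μT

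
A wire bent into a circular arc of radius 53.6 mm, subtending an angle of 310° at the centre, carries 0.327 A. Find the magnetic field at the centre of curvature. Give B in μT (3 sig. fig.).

The Biot–Savart field of a circular arc at its centre is B = μ₀Iφ/(4πR), with φ = 5.411 rad.
B = (4π×10⁻⁷ × 0.327 × 5.411) / (4π × 0.0536) = 3.30×10⁻⁶ T.

B ≈ 3.30 μT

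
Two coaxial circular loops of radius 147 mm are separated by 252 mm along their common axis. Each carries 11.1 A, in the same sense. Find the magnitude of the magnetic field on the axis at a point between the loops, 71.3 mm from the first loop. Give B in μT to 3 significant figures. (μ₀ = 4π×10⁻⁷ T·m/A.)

Each loop contributes B = μ₀IR²/[2(R²+z²)^(3/2)] on the axis, with z measured from that loop.
Loop 1 (z = 0.0713 m): B₁ = 3.46×10⁻⁵ T. Loop 2 (z = 0.1807 m): B₂ = 1.19×10⁻⁵ T.
The fields add: B = B₁ + B₂ = 4.65×10⁻⁵ T.

B ≈ 46.5 μT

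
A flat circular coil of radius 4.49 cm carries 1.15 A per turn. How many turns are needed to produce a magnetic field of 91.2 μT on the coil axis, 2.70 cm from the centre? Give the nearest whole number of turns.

N = 9

For an N-turn coil, B = Nμ₀IR²/[2(R²+z²)^(3/2)]. A single turn gives B₁ = 1.01×10⁻⁵ T with R = 0.0449 m, z = 0.027 m.
N = B/B₁ = 9.12×10⁻⁵ / 1.01×10⁻⁵ = 9.00.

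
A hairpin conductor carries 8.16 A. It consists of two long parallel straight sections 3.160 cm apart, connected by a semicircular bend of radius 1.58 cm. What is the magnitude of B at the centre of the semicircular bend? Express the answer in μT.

B ≈ 266 μT

The semicircular arc contributes B_arc = μ₀I·π/(4πR) = μ₀I/(4R) = 1.62×10⁻⁴ T.
Each semi-infinite lead is at perpendicular distance R = 0.0158 m from the centre, with the perpendicular foot at its near end, so it contributes μ₀I/(4πR); both point the same way, together 1.03×10⁻⁴ T.
Arc and leads all point the same direction: B = 1.62×10⁻⁴ + 1.03×10⁻⁴ = 2.66×10⁻⁴ T.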